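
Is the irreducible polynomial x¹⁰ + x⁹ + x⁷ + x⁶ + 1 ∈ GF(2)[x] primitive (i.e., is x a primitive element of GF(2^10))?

Yes

Write f(x) = x¹⁰ + x⁹ + x⁷ + x⁶ + 1.
|GF(2^10)^×| = 2^10 − 1 = 1023. Prime factorization: 1023 = 3·11·31.
f is primitive ⇔ x has order 1023 in GF(2)[x]/(f), i.e. x^(1023/q) ≠ 1 for each prime q | 1023.
x^(341) mod f = x⁶ + x + 1.
x^(93) mod f = x⁸ + x⁵ + x⁴ + x² + x.
x^(33) mod f = x⁶ + x⁵ + x⁴ + x² + x + 1.
None equal 1, so x has full order 1023; f is primitive.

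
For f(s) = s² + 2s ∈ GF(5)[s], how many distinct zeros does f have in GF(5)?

Evaluate at each of the 5 elements of GF(5):
f(0) = 0 → root; f(1) = 3; f(2) = 3; f(3) = 0 → root; f(4) = 4.
Roots: {0, 3}.

2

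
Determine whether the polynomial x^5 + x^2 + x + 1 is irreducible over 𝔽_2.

Write f(x) = x^5 + x^2 + x + 1.
Check for roots in 𝔽_2: f(0) = 1; f(1) = 0 → root.
f(1) = 0, so (x − 1) divides f(x); f is reducible.

No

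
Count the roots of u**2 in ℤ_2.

Write P(u) = u**2.
Evaluate at each of the 2 elements of ℤ_2:
P(0) = 0 → root; P(1) = 1.
Roots: {0}.

1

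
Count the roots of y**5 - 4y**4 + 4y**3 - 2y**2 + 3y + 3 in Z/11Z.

1

Write P(y) = y**5 - 4y**4 + 4y**3 - 2y**2 + 3y + 3.
Evaluate at each of the 11 elements of Z/11Z:
P(0) = 3; P(1) = 5; P(2) = 1; P(3) = 10; P(4) = 8; P(5) = 4; P(6) = 6; P(7) = 9; P(8) = 5; P(9) = 4; P(10) = 0 → root.
Roots: {10}.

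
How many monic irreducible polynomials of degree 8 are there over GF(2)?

The number of monic irreducibles of degree 8 over GF(2) is (1/8)·Σ_{d∣8} μ(8/d) 2^d.
Divisors of 8: 1, 2, 4, 8; μ(8/d) for each: 0, 0, -1, 1.
Σ = − 2^4 + 2^8 = 240.
N = 240/8 = 30.

30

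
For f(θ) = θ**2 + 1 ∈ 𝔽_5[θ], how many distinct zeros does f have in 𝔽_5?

2

Evaluate at each of the 5 elements of 𝔽_5:
f(0) = 1; f(1) = 2; f(2) = 0 → root; f(3) = 0 → root; f(4) = 2.
Roots: {2, 3}.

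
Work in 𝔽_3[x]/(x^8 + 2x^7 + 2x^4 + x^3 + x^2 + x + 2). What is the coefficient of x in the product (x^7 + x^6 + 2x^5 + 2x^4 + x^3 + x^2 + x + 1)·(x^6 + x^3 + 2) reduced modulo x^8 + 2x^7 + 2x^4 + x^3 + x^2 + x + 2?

1

Multiply in 𝔽_3[x]: (x^7 + x^6 + 2x^5 + 2x^4 + x^3 + x^2 + x + 1)·(x^6 + x^3 + 2) = x^13 + x^12 + 2x^11 + 2x^9 + 2x^7 + x^6 + 2x^5 + 2x^4 + 2x^2 + 2x + 2.
Reduce using x^8 ≡ x^7 + x^4 + 2x^3 + 2x^2 + 2x + 1 (mod x^8 + 2x^7 + 2x^4 + x^3 + x^2 + x + 2).
Reduced: 2x^7 + x^6 + x + 1.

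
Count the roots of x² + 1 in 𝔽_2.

1

Write f(x) = x² + 1.
Evaluate at each of the 2 elements of 𝔽_2:
f(0) = 1; f(1) = 0 → root.
Roots: {1}.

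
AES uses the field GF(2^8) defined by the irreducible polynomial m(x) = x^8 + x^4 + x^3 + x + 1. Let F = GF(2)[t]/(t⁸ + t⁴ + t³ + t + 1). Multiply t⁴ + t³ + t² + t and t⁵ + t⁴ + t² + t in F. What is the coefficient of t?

Multiply in GF(2)[t]: (t⁴ + t³ + t² + t)·(t⁵ + t⁴ + t² + t) = t⁹ + t⁶ + t⁵ + t².
Reduce using t⁸ ≡ t⁴ + t³ + t + 1 (mod t⁸ + t⁴ + t³ + t + 1).
Reduced: t⁶ + t⁴ + t.

1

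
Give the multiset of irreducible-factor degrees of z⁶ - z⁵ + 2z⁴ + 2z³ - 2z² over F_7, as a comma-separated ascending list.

Write f(z) = z⁶ - z⁵ + 2z⁴ + 2z³ - 2z².
Linear factors from roots: (z), (z + 1).
Complete factorization: f(z) = (z + 1)·(z)^2·(z³ - 2z² - 3z - 2).
Factor degrees with multiplicity: 1 + 1 + 1 + 3 = 6.

1, 1, 1, 3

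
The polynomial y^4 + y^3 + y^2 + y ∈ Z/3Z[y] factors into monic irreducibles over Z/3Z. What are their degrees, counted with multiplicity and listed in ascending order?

Write g(y) = y^4 + y^3 + y^2 + y.
Roots in Z/3Z: g(0) = 0 → root; g(1) = 1; g(2) = 0 → root.
Linear factors from roots: (y), (y + 1).
Complete factorization: g(y) = (y)·(y + 1)·(y^2 + 1).
Factor degrees with multiplicity: 1 + 1 + 2 = 4.

1, 1, 2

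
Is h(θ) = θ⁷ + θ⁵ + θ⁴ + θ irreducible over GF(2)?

Check for roots in GF(2): h(0) = 0 → root; h(1) = 0 → root.
h(0) = 0, so (θ) divides h(θ); h is reducible.

No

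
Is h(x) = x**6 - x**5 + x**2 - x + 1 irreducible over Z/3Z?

Check for roots in Z/3Z: h(0) = 1; h(1) = 1; h(2) = 2.
No roots, so no linear factors.
Monic irreducibles of degree 2 over GF(3): x**2 + 1, x**2 + x - 1, x**2 - x - 1.
None of them divide h (all give nonzero remainder).
Degree-3 irreducible divisors: test the 8 monic irreducibles of degree 3 over GF(3).
None of them divide h (all give nonzero remainder).
No irreducible factor of degree ≤ 3 exists, so h is irreducible over GF(3).

Yes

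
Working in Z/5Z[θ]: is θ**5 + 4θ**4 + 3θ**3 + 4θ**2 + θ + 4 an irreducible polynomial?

Yes

Write f(θ) = θ**5 + 4θ**4 + 3θ**3 + 4θ**2 + θ + 4.
Check for roots in Z/5Z: f(0) = 4; f(1) = 2; f(2) = 2; f(3) = 1; f(4) = 2.
No roots, so no linear factors.
Degree-2 irreducible divisors: test the 10 monic irreducibles of degree 2 over GF(5).
None of them divide f (all give nonzero remainder).
No irreducible factor of degree ≤ 2 exists, so f is irreducible over GF(5).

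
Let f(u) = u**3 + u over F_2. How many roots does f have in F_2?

Evaluate at each of the 2 elements of F_2:
f(0) = 0 → root; f(1) = 0 → root.
Roots: {0, 1}.

2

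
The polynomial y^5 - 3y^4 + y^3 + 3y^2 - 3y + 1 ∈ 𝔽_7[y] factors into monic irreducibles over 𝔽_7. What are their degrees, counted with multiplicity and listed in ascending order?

Write h(y) = y^5 - 3y^4 + y^3 + 3y^2 - 3y + 1.
Linear factors from roots: (y - 1), (y + 3).
Complete factorization: h(y) = (y - 1)·(y + 3)^2·(y^2 - y + 3).
Factor degrees with multiplicity: 1 + 1 + 1 + 2 = 5.

1, 1, 1, 2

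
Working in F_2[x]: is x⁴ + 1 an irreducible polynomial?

No

Write f(x) = x⁴ + 1.
Check for roots in F_2: f(0) = 1; f(1) = 0 → root.
f(1) = 0, so (x − 1) divides f(x); f is reducible.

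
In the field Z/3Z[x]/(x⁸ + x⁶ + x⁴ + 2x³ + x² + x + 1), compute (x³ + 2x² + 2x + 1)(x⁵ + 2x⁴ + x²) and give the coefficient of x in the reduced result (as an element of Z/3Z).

2

Multiply in Z/3Z[x]: (x³ + 2x² + 2x + 1)·(x⁵ + 2x⁴ + x²) = x⁸ + x⁷ + x⁴ + 2x³ + x².
Reduce using x⁸ ≡ 2x⁶ + 2x⁴ + x³ + 2x² + 2x + 2 (mod x⁸ + x⁶ + x⁴ + 2x³ + x² + x + 1).
Reduced: x⁷ + 2x⁶ + 2x + 2.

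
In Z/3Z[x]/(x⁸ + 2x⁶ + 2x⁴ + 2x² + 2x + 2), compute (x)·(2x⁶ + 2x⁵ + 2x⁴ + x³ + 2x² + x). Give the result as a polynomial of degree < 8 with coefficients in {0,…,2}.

Multiply in Z/3Z[x]: (x)·(2x⁶ + 2x⁵ + 2x⁴ + x³ + 2x² + x) = 2x⁷ + 2x⁶ + 2x⁵ + x⁴ + 2x³ + x².
Reduced: 2x⁷ + 2x⁶ + 2x⁵ + x⁴ + 2x³ + x².

2x^7 + 2x^6 + 2x^5 + x^4 + 2x^3 + x^2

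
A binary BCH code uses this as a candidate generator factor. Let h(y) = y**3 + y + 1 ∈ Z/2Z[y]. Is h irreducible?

Check for roots in Z/2Z: h(0) = 1; h(1) = 1.
No roots. A degree-3 polynomial over a field with no linear factor is irreducible.

Yes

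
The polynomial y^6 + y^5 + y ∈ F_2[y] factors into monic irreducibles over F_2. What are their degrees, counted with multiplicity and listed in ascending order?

Write g(y) = y^6 + y^5 + y.
Roots in F_2: g(0) = 0 → root; g(1) = 1.
Linear factors from roots: (y).
Complete factorization: g(y) = (y)·(y^2 + y + 1)·(y^3 + y + 1).
Factor degrees with multiplicity: 1 + 2 + 3 = 6.

1, 2, 3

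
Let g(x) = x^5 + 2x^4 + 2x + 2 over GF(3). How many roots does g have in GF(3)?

Evaluate at each of the 3 elements of GF(3):
g(0) = 2; g(1) = 1; g(2) = 1.
No element is a root.

0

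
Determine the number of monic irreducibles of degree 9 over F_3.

2184

Gauss's count: N_{3}(9) = (1/9) Σ_{d|9} μ(9/d)·3^d.
Divisors of 9: 1, 3, 9; μ(9/d) for each: 0, -1, 1.
Σ = − 3^3 + 3^9 = 19656.
N = 19656/9 = 2184.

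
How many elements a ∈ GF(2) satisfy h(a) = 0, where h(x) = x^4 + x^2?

Evaluate at each of the 2 elements of GF(2):
h(0) = 0 → root; h(1) = 0 → root.
Roots: {0, 1}.

2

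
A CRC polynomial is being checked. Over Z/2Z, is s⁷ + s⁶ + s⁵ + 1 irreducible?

No

Write P(s) = s⁷ + s⁶ + s⁵ + 1.
Check for roots in Z/2Z: P(0) = 1; P(1) = 0 → root.
P(1) = 0, so (s − 1) divides P(s); P is reducible.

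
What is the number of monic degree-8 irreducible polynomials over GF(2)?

30

x^(2^8) − x is the product of all monic irreducibles of degree dividing 8; Möbius inversion gives N = (1/8) Σ μ(8/d)·2^d.
Divisors of 8: 1, 2, 4, 8; μ(8/d) for each: 0, 0, -1, 1.
Σ = − 2^4 + 2^8 = 240.
N = 240/8 = 30.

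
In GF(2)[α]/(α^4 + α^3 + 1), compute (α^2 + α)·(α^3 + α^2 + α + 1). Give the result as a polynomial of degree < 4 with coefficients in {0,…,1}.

α^3 + 1

Multiply in GF(2)[α]: (α^2 + α)·(α^3 + α^2 + α + 1) = α^5 + α.
Reduce using α^4 ≡ α^3 + 1 (mod α^4 + α^3 + 1).
Reduced: α^3 + 1.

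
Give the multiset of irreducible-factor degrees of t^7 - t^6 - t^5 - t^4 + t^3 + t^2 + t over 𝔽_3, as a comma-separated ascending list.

1, 1, 2, 3

Write h(t) = t^7 - t^6 - t^5 - t^4 + t^3 + t^2 + t.
Roots in 𝔽_3: h(0) = 0 → root; h(1) = 1; h(2) = 0 → root.
Linear factors from roots: (t), (t + 1).
Complete factorization: h(t) = (t)·(t + 1)·(t^2 + t - 1)·(t^3 - t - 1).
Factor degrees with multiplicity: 1 + 1 + 2 + 3 = 7.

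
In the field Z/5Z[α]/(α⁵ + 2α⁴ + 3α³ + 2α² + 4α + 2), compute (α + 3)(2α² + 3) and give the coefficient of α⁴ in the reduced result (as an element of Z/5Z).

0

Multiply in Z/5Z[α]: (α + 3)·(2α² + 3) = 2α³ + α² + 3α + 4.
Reduced: 2α³ + α² + 3α + 4.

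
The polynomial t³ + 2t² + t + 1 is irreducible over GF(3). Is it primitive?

Yes

Write f(t) = t³ + 2t² + t + 1.
|GF(3^3)^×| = 3^3 − 1 = 26. Prime factorization: 26 = 2·13.
f is primitive ⇔ t has order 26 in GF(3)[t]/(f), i.e. t^(26/q) ≠ 1 for each prime q | 26.
t^(13) mod f = 2.
t^(2) mod f = t².
None equal 1, so t has full order 26; f is primitive.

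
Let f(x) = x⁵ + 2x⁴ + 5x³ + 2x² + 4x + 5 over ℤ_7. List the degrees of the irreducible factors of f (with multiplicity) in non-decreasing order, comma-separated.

1, 2, 2

Linear factors from roots: (x + 2).
Complete factorization: f(x) = (x + 2)·(x² + 3x + 6)·(x² + 4x + 1).
Factor degrees with multiplicity: 1 + 2 + 2 = 5.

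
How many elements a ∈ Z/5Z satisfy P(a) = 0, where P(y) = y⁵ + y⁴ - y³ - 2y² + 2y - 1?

Evaluate at each of the 5 elements of Z/5Z:
P(0) = 4; P(1) = 0 → root; P(2) = 0 → root; P(3) = 4; P(4) = 1.
Roots: {1, 2}.

2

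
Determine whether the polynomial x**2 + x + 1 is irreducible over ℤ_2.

Write g(x) = x**2 + x + 1.
Check for roots in ℤ_2: g(0) = 1; g(1) = 1.
No roots. A degree-2 polynomial over a field with no linear factor is irreducible.

Yes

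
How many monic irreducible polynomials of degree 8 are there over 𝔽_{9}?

By the necklace-counting formula, N_9(8) = (1/8) Σ_{d|8} μ(8/d)·9^d.
Divisors of 8: 1, 2, 4, 8; μ(8/d) for each: 0, 0, -1, 1.
Σ = − 9^4 + 9^8 = 43040160.
N = 43040160/8 = 5380020.

5380020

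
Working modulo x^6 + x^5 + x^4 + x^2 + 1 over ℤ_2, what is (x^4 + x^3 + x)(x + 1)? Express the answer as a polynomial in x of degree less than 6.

Multiply in ℤ_2[x]: (x^4 + x^3 + x)·(x + 1) = x^5 + x^3 + x^2 + x.
Reduced: x^5 + x^3 + x^2 + x.

x^5 + x^3 + x^2 + x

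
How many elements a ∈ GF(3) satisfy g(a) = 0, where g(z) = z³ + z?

Evaluate at each of the 3 elements of GF(3):
g(0) = 0 → root; g(1) = 2; g(2) = 1.
Roots: {0}.

1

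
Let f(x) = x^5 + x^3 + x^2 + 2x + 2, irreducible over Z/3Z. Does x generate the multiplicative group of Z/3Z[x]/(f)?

No

|GF(3^5)^×| = 3^5 − 1 = 242. Prime factorization: 242 = 2·11^2.
f is primitive ⇔ x has order 242 in GF(3)[x]/(f), i.e. x^(242/q) ≠ 1 for each prime q | 242.
x^(121) mod f = 1
x^(22) mod f = 2x + 1.
Since x^(121) = 1, the order of x divides 121 < 242; not primitive.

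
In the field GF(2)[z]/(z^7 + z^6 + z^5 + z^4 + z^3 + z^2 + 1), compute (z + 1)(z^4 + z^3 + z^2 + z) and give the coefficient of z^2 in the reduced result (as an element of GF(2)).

Multiply in GF(2)[z]: (z + 1)·(z^4 + z^3 + z^2 + z) = z^5 + z.
Reduced: z^5 + z.

0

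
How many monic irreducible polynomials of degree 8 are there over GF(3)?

810

Gauss's count: N_{3}(8) = (1/8) Σ_{d|8} μ(8/d)·3^d.
Divisors of 8: 1, 2, 4, 8; μ(8/d) for each: 0, 0, -1, 1.
Σ = − 3^4 + 3^8 = 6480.
N = 6480/8 = 810.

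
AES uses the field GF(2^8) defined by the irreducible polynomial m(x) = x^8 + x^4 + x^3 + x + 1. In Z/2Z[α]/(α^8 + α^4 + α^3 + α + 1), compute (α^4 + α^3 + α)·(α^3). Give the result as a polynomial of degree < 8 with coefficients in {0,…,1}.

Multiply in Z/2Z[α]: (α^4 + α^3 + α)·(α^3) = α^7 + α^6 + α^4.
Reduced: α^7 + α^6 + α^4.

α^7 + α^6 + α^4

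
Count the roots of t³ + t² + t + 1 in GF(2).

Write h(t) = t³ + t² + t + 1.
Evaluate at each of the 2 elements of GF(2):
h(0) = 1; h(1) = 0 → root.
Roots: {1}.

1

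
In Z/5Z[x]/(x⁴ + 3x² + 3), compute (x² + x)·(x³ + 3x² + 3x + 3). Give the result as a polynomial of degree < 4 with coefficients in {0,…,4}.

Multiply in Z/5Z[x]: (x² + x)·(x³ + 3x² + 3x + 3) = x⁵ + 4x⁴ + x³ + x² + 3x.
Reduce using x⁴ ≡ 2x² + 2 (mod x⁴ + 3x² + 3).
Reduced: 3x³ + 4x² + 3.

3x^3 + 4x^2 + 3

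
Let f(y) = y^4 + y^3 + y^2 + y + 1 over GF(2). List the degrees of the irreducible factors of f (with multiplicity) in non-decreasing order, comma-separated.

4

Roots in GF(2): f(0) = 1; f(1) = 1.
Complete factorization: f(y) = (y^4 + y^3 + y^2 + y + 1).
Factor degrees with multiplicity: 4 = 4.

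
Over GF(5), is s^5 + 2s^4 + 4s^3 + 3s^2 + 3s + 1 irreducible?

Write g(s) = s^5 + 2s^4 + 4s^3 + 3s^2 + 3s + 1.
Check for roots in GF(5): g(0) = 1; g(1) = 4; g(2) = 0 → root; g(3) = 0 → root; g(4) = 3.
g(2) = 0, so (s − 2) divides g(s); g is reducible.

No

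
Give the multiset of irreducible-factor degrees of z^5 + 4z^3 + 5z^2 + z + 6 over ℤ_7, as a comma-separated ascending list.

5

Write g(z) = z^5 + 4z^3 + 5z^2 + z + 6.
Complete factorization: g(z) = (z^5 + 4z^3 + 5z^2 + z + 6).
Factor degrees with multiplicity: 5 = 5.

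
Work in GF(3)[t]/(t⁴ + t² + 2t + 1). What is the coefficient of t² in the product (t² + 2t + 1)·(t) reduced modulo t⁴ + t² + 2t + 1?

Multiply in GF(3)[t]: (t² + 2t + 1)·(t) = t³ + 2t² + t.
Reduced: t³ + 2t² + t.

2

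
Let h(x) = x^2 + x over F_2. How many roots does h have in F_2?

Evaluate at each of the 2 elements of F_2:
h(0) = 0 → root; h(1) = 0 → root.
Roots: {0, 1}.

2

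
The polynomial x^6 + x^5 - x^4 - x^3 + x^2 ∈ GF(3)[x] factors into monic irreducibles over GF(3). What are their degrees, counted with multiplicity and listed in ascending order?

1, 1, 2, 2

Write f(x) = x^6 + x^5 - x^4 - x^3 + x^2.
Roots in GF(3): f(0) = 0 → root; f(1) = 1; f(2) = 1.
Linear factors from roots: (x).
Complete factorization: f(x) = (x)^2·(x^2 - x - 1)^2.
Factor degrees with multiplicity: 1 + 1 + 2 + 2 = 6.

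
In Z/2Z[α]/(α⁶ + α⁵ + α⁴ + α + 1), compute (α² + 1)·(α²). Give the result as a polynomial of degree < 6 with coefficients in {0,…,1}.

α^4 + α^2

Multiply in Z/2Z[α]: (α² + 1)·(α²) = α⁴ + α².
Reduced: α⁴ + α².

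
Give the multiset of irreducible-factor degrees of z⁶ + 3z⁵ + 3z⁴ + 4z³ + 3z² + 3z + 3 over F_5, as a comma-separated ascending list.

1, 1, 2, 2

Write g(z) = z⁶ + 3z⁵ + 3z⁴ + 4z³ + 3z² + 3z + 3.
Roots in F_5: g(0) = 3; g(1) = 0 → root; g(2) = 1; g(3) = 3; g(4) = 0 → root.
Linear factors from roots: (z + 4), (z + 1).
Complete factorization: g(z) = (z + 1)·(z + 4)·(z² + 4z + 1)·(z² + 4z + 2).
Factor degrees with multiplicity: 1 + 1 + 2 + 2 = 6.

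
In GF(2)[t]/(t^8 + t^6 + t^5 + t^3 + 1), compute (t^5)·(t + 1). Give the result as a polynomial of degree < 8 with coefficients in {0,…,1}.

Multiply in GF(2)[t]: (t^5)·(t + 1) = t^6 + t^5.
Reduced: t^6 + t^5.

t^6 + t^5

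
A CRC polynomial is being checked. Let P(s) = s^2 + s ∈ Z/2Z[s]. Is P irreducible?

No

Check for roots in Z/2Z: P(0) = 0 → root; P(1) = 0 → root.
P(0) = 0, so (s) divides P(s); P is reducible.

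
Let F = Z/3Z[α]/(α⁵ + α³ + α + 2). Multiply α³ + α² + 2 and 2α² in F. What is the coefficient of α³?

Multiply in Z/3Z[α]: (α³ + α² + 2)·(2α²) = 2α⁵ + 2α⁴ + α².
Reduce using α⁵ ≡ 2α³ + 2α + 1 (mod α⁵ + α³ + α + 2).
Reduced: 2α⁴ + α³ + α² + α + 2.

1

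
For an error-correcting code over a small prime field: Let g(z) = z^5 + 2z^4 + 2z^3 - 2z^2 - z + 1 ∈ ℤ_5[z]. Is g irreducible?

Yes

Check for roots in ℤ_5: g(0) = 1; g(1) = 3; g(2) = 1; g(3) = 4; g(4) = 4.
No roots, so no linear factors.
Degree-2 irreducible divisors: test the 10 monic irreducibles of degree 2 over GF(5).
None of them divide g (all give nonzero remainder).
No irreducible factor of degree ≤ 2 exists, so g is irreducible over GF(5).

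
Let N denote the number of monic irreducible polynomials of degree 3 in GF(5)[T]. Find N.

40

Gauss's count: N_{5}(3) = (1/3) Σ_{d|3} μ(3/d)·5^d.
Divisors of 3: 1, 3; μ(3/d) for each: -1, 1.
Σ = − 5^1 + 5^3 = 120.
N = 120/3 = 40.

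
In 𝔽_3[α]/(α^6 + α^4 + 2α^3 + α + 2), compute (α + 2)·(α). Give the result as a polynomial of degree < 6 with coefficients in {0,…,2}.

α^2 + 2α

Multiply in 𝔽_3[α]: (α + 2)·(α) = α^2 + 2α.
Reduced: α^2 + 2α.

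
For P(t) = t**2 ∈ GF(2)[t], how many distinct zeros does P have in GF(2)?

1

Evaluate at each of the 2 elements of GF(2):
P(0) = 0 → root; P(1) = 1.
Roots: {0}.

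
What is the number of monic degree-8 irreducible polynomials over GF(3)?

Gauss's count: N_{3}(8) = (1/8) Σ_{d|8} μ(8/d)·3^d.
Divisors of 8: 1, 2, 4, 8; μ(8/d) for each: 0, 0, -1, 1.
Σ = − 3^4 + 3^8 = 6480.
N = 6480/8 = 810.

810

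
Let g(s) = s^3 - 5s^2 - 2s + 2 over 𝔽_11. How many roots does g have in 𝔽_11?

Evaluate at each of the 11 elements of 𝔽_11:
g(0) = 2; g(1) = 7; g(2) = 8; g(3) = 0 → root; g(4) = 0 → root; g(5) = 3; g(6) = 4; g(7) = 9; g(8) = 2; g(9) = 0 → root; g(10) = 9.
Roots: {3, 4, 9}.

3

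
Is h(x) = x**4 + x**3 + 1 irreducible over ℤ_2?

Yes

Check for roots in ℤ_2: h(0) = 1; h(1) = 1.
No roots, so no linear factors.
Monic irreducibles of degree 2 over GF(2): x**2 + x + 1.
None of them divide h (all give nonzero remainder).
No irreducible factor of degree ≤ 2 exists, so h is irreducible over GF(2).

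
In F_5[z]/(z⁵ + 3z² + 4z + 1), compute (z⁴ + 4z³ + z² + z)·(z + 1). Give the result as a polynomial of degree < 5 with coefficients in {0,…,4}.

Multiply in F_5[z]: (z⁴ + 4z³ + z² + z)·(z + 1) = z⁵ + 2z² + z.
Reduce using z⁵ ≡ 2z² + z + 4 (mod z⁵ + 3z² + 4z + 1).
Reduced: 4z² + 2z + 4.

4z^2 + 2z + 4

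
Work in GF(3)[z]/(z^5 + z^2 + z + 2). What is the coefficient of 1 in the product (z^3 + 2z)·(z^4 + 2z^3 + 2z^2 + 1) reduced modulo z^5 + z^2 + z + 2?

Multiply in GF(3)[z]: (z^3 + 2z)·(z^4 + 2z^3 + 2z^2 + 1) = z^7 + 2z^6 + z^5 + z^4 + 2z^3 + 2z.
Reduce using z^5 ≡ 2z^2 + 2z + 1 (mod z^5 + z^2 + z + 2).
Reduced: 2z^3 + z^2 + 1.

1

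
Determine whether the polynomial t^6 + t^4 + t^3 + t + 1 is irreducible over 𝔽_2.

Yes

Write m(t) = t^6 + t^4 + t^3 + t + 1.
Check for roots in 𝔽_2: m(0) = 1; m(1) = 1.
No roots, so no linear factors.
Monic irreducibles of degree 2 over GF(2): t^2 + t + 1.
None of them divide m (all give nonzero remainder).
Monic irreducibles of degree 3 over GF(2): t^3 + t + 1, t^3 + t^2 + 1.
None of them divide m (all give nonzero remainder).
No irreducible factor of degree ≤ 3 exists, so m is irreducible over GF(2).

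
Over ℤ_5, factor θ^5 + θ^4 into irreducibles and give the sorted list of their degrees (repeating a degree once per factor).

Write h(θ) = θ^5 + θ^4.
Roots in ℤ_5: h(0) = 0 → root; h(1) = 2; h(2) = 3; h(3) = 4; h(4) = 0 → root.
Linear factors from roots: (θ), (θ + 1).
Complete factorization: h(θ) = (θ + 1)·(θ)^4.
Factor degrees with multiplicity: 1 + 1 + 1 + 1 + 1 = 5.

1, 1, 1, 1, 1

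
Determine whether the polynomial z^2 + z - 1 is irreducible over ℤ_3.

Yes

Write g(z) = z^2 + z - 1.
Check for roots in ℤ_3: g(0) = 2; g(1) = 1; g(2) = 2.
No roots. A degree-2 polynomial over a field with no linear factor is irreducible.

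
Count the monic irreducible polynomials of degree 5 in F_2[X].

6

The number of monic irreducibles of degree 5 over GF(2) is (1/5)·Σ_{d∣5} μ(5/d) 2^d.
Divisors of 5: 1, 5; μ(5/d) for each: -1, 1.
Σ = − 2^1 + 2^5 = 30.
N = 30/5 = 6.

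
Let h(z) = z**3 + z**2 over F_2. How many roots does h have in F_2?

2

Evaluate at each of the 2 elements of F_2:
h(0) = 0 → root; h(1) = 0 → root.
Roots: {0, 1}.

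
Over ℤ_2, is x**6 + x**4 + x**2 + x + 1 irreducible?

Yes

Write g(x) = x**6 + x**4 + x**2 + x + 1.
Check for roots in ℤ_2: g(0) = 1; g(1) = 1.
No roots, so no linear factors.
Monic irreducibles of degree 2 over GF(2): x**2 + x + 1.
None of them divide g (all give nonzero remainder).
Monic irreducibles of degree 3 over GF(2): x**3 + x + 1, x**3 + x**2 + 1.
None of them divide g (all give nonzero remainder).
No irreducible factor of degree ≤ 3 exists, so g is irreducible over GF(2).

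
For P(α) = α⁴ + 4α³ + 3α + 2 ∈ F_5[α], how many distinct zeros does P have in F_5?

2

Evaluate at each of the 5 elements of F_5:
P(0) = 2; P(1) = 0 → root; P(2) = 1; P(3) = 0 → root; P(4) = 1.
Roots: {1, 3}.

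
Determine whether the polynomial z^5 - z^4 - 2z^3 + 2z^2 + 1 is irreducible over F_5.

Write g(z) = z^5 - z^4 - 2z^3 + 2z^2 + 1.
Check for roots in F_5: g(0) = 1; g(1) = 1; g(2) = 4; g(3) = 2; g(4) = 3.
No roots, so no linear factors.
Degree-2 irreducible divisors: test the 10 monic irreducibles of degree 2 over GF(5).
None of them divide g (all give nonzero remainder).
No irreducible factor of degree ≤ 2 exists, so g is irreducible over GF(5).

Yes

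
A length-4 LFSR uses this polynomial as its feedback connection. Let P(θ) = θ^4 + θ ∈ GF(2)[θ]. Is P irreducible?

Check for roots in GF(2): P(0) = 0 → root; P(1) = 0 → root.
P(0) = 0, so (θ) divides P(θ); P is reducible.

No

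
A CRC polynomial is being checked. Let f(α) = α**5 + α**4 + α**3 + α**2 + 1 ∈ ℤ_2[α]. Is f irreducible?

Yes

Check for roots in ℤ_2: f(0) = 1; f(1) = 1.
No roots, so no linear factors.
Monic irreducibles of degree 2 over GF(2): α**2 + α + 1.
None of them divide f (all give nonzero remainder).
No irreducible factor of degree ≤ 2 exists, so f is irreducible over GF(2).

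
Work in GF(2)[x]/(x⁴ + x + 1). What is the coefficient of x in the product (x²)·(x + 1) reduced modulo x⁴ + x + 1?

0

Multiply in GF(2)[x]: (x²)·(x + 1) = x³ + x².
Reduced: x³ + x².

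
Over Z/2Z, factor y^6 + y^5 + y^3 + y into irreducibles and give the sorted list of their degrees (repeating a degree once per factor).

1, 1, 4

Write f(y) = y^6 + y^5 + y^3 + y.
Roots in Z/2Z: f(0) = 0 → root; f(1) = 0 → root.
Linear factors from roots: (y), (y + 1).
Complete factorization: f(y) = (y)·(y + 1)·(y^4 + y + 1).
Factor degrees with multiplicity: 1 + 1 + 4 = 6.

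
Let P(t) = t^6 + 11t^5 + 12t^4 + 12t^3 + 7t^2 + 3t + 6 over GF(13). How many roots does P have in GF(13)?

4

Evaluate at each of the 13 elements of GF(13):
P(0) = 6; P(1) = 0 → root; P(2) = 3; P(3) = 5; P(4) = 12; P(5) = 7; P(6) = 7; P(7) = 8; P(8) = 0 → root; P(9) = 0 → root; P(10) = 12; P(11) = 5; P(12) = 0 → root.
Roots: {1, 8, 9, 12}.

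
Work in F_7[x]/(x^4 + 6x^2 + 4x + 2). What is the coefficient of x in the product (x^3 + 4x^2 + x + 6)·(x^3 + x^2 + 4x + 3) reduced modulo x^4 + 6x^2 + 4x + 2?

5

Multiply in F_7[x]: (x^3 + 4x^2 + x + 6)·(x^3 + x^2 + 4x + 3) = x^6 + 5x^5 + 2x^4 + 5x^3 + x^2 + 6x + 4.
Reduce using x^4 ≡ x^2 + 3x + 5 (mod x^4 + 6x^2 + 4x + 2).
Reduced: 6x^3 + 3x^2 + 5x + 5.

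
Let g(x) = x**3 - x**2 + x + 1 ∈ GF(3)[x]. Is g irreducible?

Yes

Check for roots in GF(3): g(0) = 1; g(1) = 2; g(2) = 1.
No roots. A degree-3 polynomial over a field with no linear factor is irreducible.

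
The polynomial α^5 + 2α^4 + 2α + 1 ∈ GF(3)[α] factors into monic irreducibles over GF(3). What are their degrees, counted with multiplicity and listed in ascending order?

1, 1, 1, 2

Write f(α) = α^5 + 2α^4 + 2α + 1.
Roots in GF(3): f(0) = 1; f(1) = 0 → root; f(2) = 0 → root.
Linear factors from roots: (α + 2), (α + 1).
Complete factorization: f(α) = (α + 1)·(α + 2)^2·(α^2 + 1).
Factor degrees with multiplicity: 1 + 1 + 1 + 2 = 5.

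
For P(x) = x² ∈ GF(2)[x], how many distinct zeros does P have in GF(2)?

Evaluate at each of the 2 elements of GF(2):
P(0) = 0 → root; P(1) = 1.
Roots: {0}.

1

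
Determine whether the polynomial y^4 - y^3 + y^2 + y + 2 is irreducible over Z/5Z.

Yes

Write P(y) = y^4 - y^3 + y^2 + y + 2.
Check for roots in Z/5Z: P(0) = 2; P(1) = 4; P(2) = 1; P(3) = 3; P(4) = 4.
No roots, so no linear factors.
Degree-2 irreducible divisors: test the 10 monic irreducibles of degree 2 over GF(5).
None of them divide P (all give nonzero remainder).
No irreducible factor of degree ≤ 2 exists, so P is irreducible over GF(5).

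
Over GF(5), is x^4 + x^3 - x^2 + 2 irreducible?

Yes

Write m(x) = x^4 + x^3 - x^2 + 2.
Check for roots in GF(5): m(0) = 2; m(1) = 3; m(2) = 2; m(3) = 1; m(4) = 1.
No roots, so no linear factors.
Degree-2 irreducible divisors: test the 10 monic irreducibles of degree 2 over GF(5).
None of them divide m (all give nonzero remainder).
No irreducible factor of degree ≤ 2 exists, so m is irreducible over GF(5).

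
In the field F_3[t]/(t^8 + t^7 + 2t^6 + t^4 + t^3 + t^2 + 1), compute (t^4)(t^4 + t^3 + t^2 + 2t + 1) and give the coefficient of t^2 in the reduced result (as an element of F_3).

2

Multiply in F_3[t]: (t^4)·(t^4 + t^3 + t^2 + 2t + 1) = t^8 + t^7 + t^6 + 2t^5 + t^4.
Reduce using t^8 ≡ 2t^7 + t^6 + 2t^4 + 2t^3 + 2t^2 + 2 (mod t^8 + t^7 + 2t^6 + t^4 + t^3 + t^2 + 1).
Reduced: 2t^6 + 2t^5 + 2t^3 + 2t^2 + 2.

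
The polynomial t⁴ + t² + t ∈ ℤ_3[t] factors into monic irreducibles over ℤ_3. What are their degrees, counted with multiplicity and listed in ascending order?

Write h(t) = t⁴ + t² + t.
Roots in ℤ_3: h(0) = 0 → root; h(1) = 0 → root; h(2) = 1.
Linear factors from roots: (t), (t + 2).
Complete factorization: h(t) = (t)·(t + 2)·(t² + t + 2).
Factor degrees with multiplicity: 1 + 1 + 2 = 4.

1, 1, 2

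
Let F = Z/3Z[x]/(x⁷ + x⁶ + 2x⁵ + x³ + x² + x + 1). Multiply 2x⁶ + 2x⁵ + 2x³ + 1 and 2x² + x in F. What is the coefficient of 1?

Multiply in Z/3Z[x]: (2x⁶ + 2x⁵ + 2x³ + 1)·(2x² + x) = x⁸ + 2x⁶ + x⁵ + 2x⁴ + 2x² + x.
Reduce using x⁷ ≡ 2x⁶ + x⁵ + 2x³ + 2x² + 2x + 2 (mod x⁷ + x⁶ + 2x⁵ + x³ + x² + x + 1).
Reduced: x⁶ + x⁴ + 2x² + x + 1.

1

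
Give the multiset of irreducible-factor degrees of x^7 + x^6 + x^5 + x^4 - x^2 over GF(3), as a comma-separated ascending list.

1, 1, 1, 4

Write h(x) = x^7 + x^6 + x^5 + x^4 - x^2.
Roots in GF(3): h(0) = 0 → root; h(1) = 0 → root; h(2) = 2.
Linear factors from roots: (x), (x - 1).
Complete factorization: h(x) = (x - 1)·(x)^2·(x^4 - x^3 + x + 1).
Factor degrees with multiplicity: 1 + 1 + 1 + 4 = 7.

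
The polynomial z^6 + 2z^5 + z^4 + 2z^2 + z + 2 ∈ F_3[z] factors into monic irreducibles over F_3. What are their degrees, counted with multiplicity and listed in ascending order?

Write h(z) = z^6 + 2z^5 + z^4 + 2z^2 + z + 2.
Roots in F_3: h(0) = 2; h(1) = 0 → root; h(2) = 0 → root.
Linear factors from roots: (z + 2), (z + 1).
Complete factorization: h(z) = (z + 2)·(z + 1)^3·(z^2 + 1).
Factor degrees with multiplicity: 1 + 1 + 1 + 1 + 2 = 6.

1, 1, 1, 1, 2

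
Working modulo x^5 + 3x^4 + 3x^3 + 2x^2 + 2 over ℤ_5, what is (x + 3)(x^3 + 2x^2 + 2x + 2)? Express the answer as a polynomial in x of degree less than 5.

Multiply in ℤ_5[x]: (x + 3)·(x^3 + 2x^2 + 2x + 2) = x^4 + 3x^2 + 3x + 1.
Reduced: x^4 + 3x^2 + 3x + 1.

x^4 + 3x^2 + 3x + 1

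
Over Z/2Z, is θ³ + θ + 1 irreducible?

Yes

Write m(θ) = θ³ + θ + 1.
Check for roots in Z/2Z: m(0) = 1; m(1) = 1.
No roots. A degree-3 polynomial over a field with no linear factor is irreducible.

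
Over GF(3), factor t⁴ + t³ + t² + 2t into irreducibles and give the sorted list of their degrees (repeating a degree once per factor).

1, 3

Write f(t) = t⁴ + t³ + t² + 2t.
Roots in GF(3): f(0) = 0 → root; f(1) = 2; f(2) = 2.
Linear factors from roots: (t).
Complete factorization: f(t) = (t)·(t³ + t² + t + 2).
Factor degrees with multiplicity: 1 + 3 = 4.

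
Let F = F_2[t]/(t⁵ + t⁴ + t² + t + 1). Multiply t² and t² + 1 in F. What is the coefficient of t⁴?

1

Multiply in F_2[t]: (t²)·(t² + 1) = t⁴ + t².
Reduced: t⁴ + t².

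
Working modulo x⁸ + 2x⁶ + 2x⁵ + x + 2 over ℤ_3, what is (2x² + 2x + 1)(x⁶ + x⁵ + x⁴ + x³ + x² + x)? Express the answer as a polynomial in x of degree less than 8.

x^7 + x^6 + x^5 + 2x^4 + 2x^3 + 2x + 2

Multiply in ℤ_3[x]: (2x² + 2x + 1)·(x⁶ + x⁵ + x⁴ + x³ + x² + x) = 2x⁸ + x⁷ + 2x⁶ + 2x⁵ + 2x⁴ + 2x³ + x.
Reduce using x⁸ ≡ x⁶ + x⁵ + 2x + 1 (mod x⁸ + 2x⁶ + 2x⁵ + x + 2).
Reduced: x⁷ + x⁶ + x⁵ + 2x⁴ + 2x³ + 2x + 2.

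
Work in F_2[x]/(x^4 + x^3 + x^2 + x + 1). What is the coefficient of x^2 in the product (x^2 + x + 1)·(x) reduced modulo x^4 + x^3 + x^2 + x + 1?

1

Multiply in F_2[x]: (x^2 + x + 1)·(x) = x^3 + x^2 + x.
Reduced: x^3 + x^2 + x.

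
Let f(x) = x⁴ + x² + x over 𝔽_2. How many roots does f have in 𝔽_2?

Evaluate at each of the 2 elements of 𝔽_2:
f(0) = 0 → root; f(1) = 1.
Roots: {0}.

1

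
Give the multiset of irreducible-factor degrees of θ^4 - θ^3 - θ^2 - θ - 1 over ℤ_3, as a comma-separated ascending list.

1, 3

Write h(θ) = θ^4 - θ^3 - θ^2 - θ - 1.
Roots in ℤ_3: h(0) = 2; h(1) = 0 → root; h(2) = 1.
Linear factors from roots: (θ - 1).
Complete factorization: h(θ) = (θ - 1)·(θ^3 - θ + 1).
Factor degrees with multiplicity: 1 + 3 = 4.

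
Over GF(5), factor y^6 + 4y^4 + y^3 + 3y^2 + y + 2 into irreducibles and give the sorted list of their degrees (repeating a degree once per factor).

Write f(y) = y^6 + 4y^4 + y^3 + 3y^2 + y + 2.
Roots in GF(5): f(0) = 2; f(1) = 2; f(2) = 2; f(3) = 2; f(4) = 3.
Complete factorization: f(y) = (y^6 + 4y^4 + y^3 + 3y^2 + y + 2).
Factor degrees with multiplicity: 6 = 6.

6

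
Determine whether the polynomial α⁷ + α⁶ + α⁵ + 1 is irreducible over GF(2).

Write h(α) = α⁷ + α⁶ + α⁵ + 1.
Check for roots in GF(2): h(0) = 1; h(1) = 0 → root.
h(1) = 0, so (α − 1) divides h(α); h is reducible.

No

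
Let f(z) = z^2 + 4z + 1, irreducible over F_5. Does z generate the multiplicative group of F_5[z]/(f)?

|GF(5^2)^×| = 5^2 − 1 = 24. Prime factorization: 24 = 2^3·3.
f is primitive ⇔ z has order 24 in GF(5)[z]/(f), i.e. z^(24/q) ≠ 1 for each prime q | 24.
z^(12) mod f = 1
z^(8) mod f = z + 4.
Since z^(12) = 1, the order of z divides 12 < 24; not primitive.

No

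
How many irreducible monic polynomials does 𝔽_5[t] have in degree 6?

2580

The number of monic irreducibles of degree 6 over GF(5) is (1/6)·Σ_{d∣6} μ(6/d) 5^d.
Divisors of 6: 1, 2, 3, 6; μ(6/d) for each: 1, -1, -1, 1.
Σ = 5^1 − 5^2 − 5^3 + 5^6 = 15480.
N = 15480/6 = 2580.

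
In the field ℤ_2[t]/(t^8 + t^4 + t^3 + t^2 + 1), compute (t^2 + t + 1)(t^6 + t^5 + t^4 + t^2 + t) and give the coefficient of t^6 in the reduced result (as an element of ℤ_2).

1

Multiply in ℤ_2[t]: (t^2 + t + 1)·(t^6 + t^5 + t^4 + t^2 + t) = t^8 + t^6 + t.
Reduce using t^8 ≡ t^4 + t^3 + t^2 + 1 (mod t^8 + t^4 + t^3 + t^2 + 1).
Reduced: t^6 + t^4 + t^3 + t^2 + t + 1.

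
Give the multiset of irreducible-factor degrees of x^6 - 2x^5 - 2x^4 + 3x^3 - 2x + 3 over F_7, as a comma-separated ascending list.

2, 2, 2

Write h(x) = x^6 - 2x^5 - 2x^4 + 3x^3 - 2x + 3.
Complete factorization: h(x) = (x^2 - 2x + 3)·(x^2 + 1)^2.
Factor degrees with multiplicity: 2 + 2 + 2 = 6.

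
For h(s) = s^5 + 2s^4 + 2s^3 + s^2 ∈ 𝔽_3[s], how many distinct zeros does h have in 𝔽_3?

Evaluate at each of the 3 elements of 𝔽_3:
h(0) = 0 → root; h(1) = 0 → root; h(2) = 0 → root.
Roots: {0, 1, 2}.

3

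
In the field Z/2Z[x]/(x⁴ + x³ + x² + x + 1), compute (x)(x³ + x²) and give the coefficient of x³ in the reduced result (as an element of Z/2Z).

0

Multiply in Z/2Z[x]: (x)·(x³ + x²) = x⁴ + x³.
Reduce using x⁴ ≡ x³ + x² + x + 1 (mod x⁴ + x³ + x² + x + 1).
Reduced: x² + x + 1.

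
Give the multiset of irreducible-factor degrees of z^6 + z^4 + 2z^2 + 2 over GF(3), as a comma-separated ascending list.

Write g(z) = z^6 + z^4 + 2z^2 + 2.
Roots in GF(3): g(0) = 2; g(1) = 0 → root; g(2) = 0 → root.
Linear factors from roots: (z + 2), (z + 1).
Complete factorization: g(z) = (z + 1)·(z + 2)·(z^2 + 1)^2.
Factor degrees with multiplicity: 1 + 1 + 2 + 2 = 6.

1, 1, 2, 2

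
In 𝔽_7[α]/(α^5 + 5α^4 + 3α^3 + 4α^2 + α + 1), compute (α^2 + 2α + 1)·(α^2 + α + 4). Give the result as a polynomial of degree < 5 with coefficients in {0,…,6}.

α^4 + 3α^3 + 2α + 4

Multiply in 𝔽_7[α]: (α^2 + 2α + 1)·(α^2 + α + 4) = α^4 + 3α^3 + 2α + 4.
Reduced: α^4 + 3α^3 + 2α + 4.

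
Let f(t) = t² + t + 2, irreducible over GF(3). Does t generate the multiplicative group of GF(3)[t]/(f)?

|GF(3^2)^×| = 3^2 − 1 = 8. Prime factorization: 8 = 2^3.
f is primitive ⇔ t has order 8 in GF(3)[t]/(f), i.e. t^(8/q) ≠ 1 for each prime q | 8.
t^(4) mod f = 2.
None equal 1, so t has full order 8; f is primitive.

Yes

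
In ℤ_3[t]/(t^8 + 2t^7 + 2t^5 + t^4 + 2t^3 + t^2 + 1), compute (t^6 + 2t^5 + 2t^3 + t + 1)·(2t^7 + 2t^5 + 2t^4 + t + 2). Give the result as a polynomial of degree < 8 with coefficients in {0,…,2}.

t^7 + t^6 + t^5 + t^4 + 2t

Multiply in ℤ_3[t]: (t^6 + 2t^5 + 2t^3 + t + 1)·(2t^7 + 2t^5 + 2t^4 + t + 2) = 2t^13 + t^12 + 2t^11 + t^10 + t^9 + t^7 + 2t^5 + t^4 + t^3 + t^2 + 2.
Reduce using t^8 ≡ t^7 + t^5 + 2t^4 + t^3 + 2t^2 + 2 (mod t^8 + 2t^7 + 2t^5 + t^4 + 2t^3 + t^2 + 1).
Reduced: t^7 + t^6 + t^5 + t^4 + 2t.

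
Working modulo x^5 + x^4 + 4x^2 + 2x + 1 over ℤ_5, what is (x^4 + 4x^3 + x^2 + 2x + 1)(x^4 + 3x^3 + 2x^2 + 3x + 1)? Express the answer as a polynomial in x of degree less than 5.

Multiply in ℤ_5[x]: (x^4 + 4x^3 + x^2 + 2x + 1)·(x^4 + 3x^3 + 2x^2 + 3x + 1) = x^8 + 2x^7 + x^5 + 2x^4 + 4x^3 + 4x^2 + 1.
Reduce using x^5 ≡ 4x^4 + x^2 + 3x + 4 (mod x^5 + x^4 + 4x^2 + 2x + 1).
Reduced: 3x^4 + 3x^2 + 3.

3x^4 + 3x^2 + 3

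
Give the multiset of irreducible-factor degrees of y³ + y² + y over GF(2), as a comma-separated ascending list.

Write g(y) = y³ + y² + y.
Roots in GF(2): g(0) = 0 → root; g(1) = 1.
Linear factors from roots: (y).
Complete factorization: g(y) = (y)·(y² + y + 1).
Factor degrees with multiplicity: 1 + 2 = 3.

1, 2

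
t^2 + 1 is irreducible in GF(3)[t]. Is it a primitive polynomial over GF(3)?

No

Write f(t) = t^2 + 1.
|GF(3^2)^×| = 3^2 − 1 = 8. Prime factorization: 8 = 2^3.
f is primitive ⇔ t has order 8 in GF(3)[t]/(f), i.e. t^(8/q) ≠ 1 for each prime q | 8.
t^(4) mod f = 1
Since t^(4) = 1, the order of t divides 4 < 8; not primitive.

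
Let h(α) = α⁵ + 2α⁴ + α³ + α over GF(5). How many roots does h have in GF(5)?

3

Evaluate at each of the 5 elements of GF(5):
h(0) = 0 → root; h(1) = 0 → root; h(2) = 4; h(3) = 0 → root; h(4) = 4.
Roots: {0, 1, 3}.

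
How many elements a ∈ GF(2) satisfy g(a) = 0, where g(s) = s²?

1

Evaluate at each of the 2 elements of GF(2):
g(0) = 0 → root; g(1) = 1.
Roots: {0}.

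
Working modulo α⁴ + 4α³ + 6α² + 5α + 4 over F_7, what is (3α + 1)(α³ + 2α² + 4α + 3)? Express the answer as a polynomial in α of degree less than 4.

Multiply in F_7[α]: (3α + 1)·(α³ + 2α² + 4α + 3) = 3α⁴ + 6α + 3.
Reduce using α⁴ ≡ 3α³ + α² + 2α + 3 (mod α⁴ + 4α³ + 6α² + 5α + 4).
Reduced: 2α³ + 3α² + 5α + 5.

2α^3 + 3α^2 + 5α + 5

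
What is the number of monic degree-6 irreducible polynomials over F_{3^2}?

88440

By the necklace-counting formula, N_9(6) = (1/6) Σ_{d|6} μ(6/d)·9^d.
Divisors of 6: 1, 2, 3, 6; μ(6/d) for each: 1, -1, -1, 1.
Σ = 9^1 − 9^2 − 9^3 + 9^6 = 530640.
N = 530640/6 = 88440.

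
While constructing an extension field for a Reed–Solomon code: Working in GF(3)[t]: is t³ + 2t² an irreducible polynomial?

Write P(t) = t³ + 2t².
Check for roots in GF(3): P(0) = 0 → root; P(1) = 0 → root; P(2) = 1.
P(0) = 0, so (t) divides P(t); P is reducible.

No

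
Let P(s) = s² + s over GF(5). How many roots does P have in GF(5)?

2

Evaluate at each of the 5 elements of GF(5):
P(0) = 0 → root; P(1) = 2; P(2) = 1; P(3) = 2; P(4) = 0 → root.
Roots: {0, 4}.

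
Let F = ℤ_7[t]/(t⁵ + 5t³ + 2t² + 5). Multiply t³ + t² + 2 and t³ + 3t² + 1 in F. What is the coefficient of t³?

Multiply in ℤ_7[t]: (t³ + t² + 2)·(t³ + 3t² + 1) = t⁶ + 4t⁵ + 3t⁴ + 3t³ + 2.
Reduce using t⁵ ≡ 2t³ + 5t² + 2 (mod t⁵ + 5t³ + 2t² + 5).
Reduced: 5t⁴ + 2t³ + 6t² + 2t + 3.

2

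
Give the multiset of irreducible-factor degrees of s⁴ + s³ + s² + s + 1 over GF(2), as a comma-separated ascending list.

4

Write h(s) = s⁴ + s³ + s² + s + 1.
Roots in GF(2): h(0) = 1; h(1) = 1.
Complete factorization: h(s) = (s⁴ + s³ + s² + s + 1).
Factor degrees with multiplicity: 4 = 4.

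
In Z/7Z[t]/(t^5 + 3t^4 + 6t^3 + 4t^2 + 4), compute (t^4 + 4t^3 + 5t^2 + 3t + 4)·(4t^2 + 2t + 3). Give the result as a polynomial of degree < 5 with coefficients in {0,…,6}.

3t^4 + 3t^3 + 6t^2 + t + 2

Multiply in Z/7Z[t]: (t^4 + 4t^3 + 5t^2 + 3t + 4)·(4t^2 + 2t + 3) = 4t^6 + 4t^5 + 3t^4 + 6t^3 + 2t^2 + 3t + 5.
Reduce using t^5 ≡ 4t^4 + t^3 + 3t^2 + 3 (mod t^5 + 3t^4 + 6t^3 + 4t^2 + 4).
Reduced: 3t^4 + 3t^3 + 6t^2 + t + 2.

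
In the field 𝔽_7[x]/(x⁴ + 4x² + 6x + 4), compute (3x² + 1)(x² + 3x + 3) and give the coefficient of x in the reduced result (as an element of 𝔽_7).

Multiply in 𝔽_7[x]: (3x² + 1)·(x² + 3x + 3) = 3x⁴ + 2x³ + 3x² + 3x + 3.
Reduce using x⁴ ≡ 3x² + x + 3 (mod x⁴ + 4x² + 6x + 4).
Reduced: 2x³ + 5x² + 6x + 5.

6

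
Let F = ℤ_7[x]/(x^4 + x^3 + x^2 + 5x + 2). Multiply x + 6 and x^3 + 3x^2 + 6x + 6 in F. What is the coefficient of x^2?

Multiply in ℤ_7[x]: (x + 6)·(x^3 + 3x^2 + 6x + 6) = x^4 + 2x^3 + 3x^2 + 1.
Reduce using x^4 ≡ 6x^3 + 6x^2 + 2x + 5 (mod x^4 + x^3 + x^2 + 5x + 2).
Reduced: x^3 + 2x^2 + 2x + 6.

2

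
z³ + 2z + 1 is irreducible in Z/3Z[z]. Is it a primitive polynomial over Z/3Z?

Yes

Write f(z) = z³ + 2z + 1.
|GF(3^3)^×| = 3^3 − 1 = 26. Prime factorization: 26 = 2·13.
f is primitive ⇔ z has order 26 in GF(3)[z]/(f), i.e. z^(26/q) ≠ 1 for each prime q | 26.
z^(13) mod f = 2.
z^(2) mod f = z².
None equal 1, so z has full order 26; f is primitive.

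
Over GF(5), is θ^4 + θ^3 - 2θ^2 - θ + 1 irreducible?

Write g(θ) = θ^4 + θ^3 - 2θ^2 - θ + 1.
Check for roots in GF(5): g(0) = 1; g(1) = 0 → root; g(2) = 0 → root; g(3) = 3; g(4) = 0 → root.
g(1) = 0, so (θ − 1) divides g(θ); g is reducible.

No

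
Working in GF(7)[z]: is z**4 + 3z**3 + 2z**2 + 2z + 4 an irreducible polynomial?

No

Write P(z) = z**4 + 3z**3 + 2z**2 + 2z + 4.
Check for roots in GF(7): P(0) = 4; P(1) = 5; P(2) = 0 → root; P(3) = 1; P(4) = 2; P(5) = 0 → root; P(6) = 2.
P(2) = 0, so (z − 2) divides P(z); P is reducible.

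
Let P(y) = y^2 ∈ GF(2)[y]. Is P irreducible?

No

Check for roots in GF(2): P(0) = 0 → root; P(1) = 1.
P(0) = 0, so (y) divides P(y); P is reducible.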